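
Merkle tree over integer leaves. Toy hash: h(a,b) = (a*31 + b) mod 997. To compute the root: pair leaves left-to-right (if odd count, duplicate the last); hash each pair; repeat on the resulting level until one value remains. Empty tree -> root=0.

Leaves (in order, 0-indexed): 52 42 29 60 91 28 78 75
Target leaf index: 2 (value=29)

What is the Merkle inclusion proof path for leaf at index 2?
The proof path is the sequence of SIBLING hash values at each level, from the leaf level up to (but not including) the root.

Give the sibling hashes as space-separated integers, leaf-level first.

Answer: 60 657 85

Derivation:
L0 (leaves): [52, 42, 29, 60, 91, 28, 78, 75], target index=2
L1: h(52,42)=(52*31+42)%997=657 [pair 0] h(29,60)=(29*31+60)%997=959 [pair 1] h(91,28)=(91*31+28)%997=855 [pair 2] h(78,75)=(78*31+75)%997=499 [pair 3] -> [657, 959, 855, 499]
  Sibling for proof at L0: 60
L2: h(657,959)=(657*31+959)%997=389 [pair 0] h(855,499)=(855*31+499)%997=85 [pair 1] -> [389, 85]
  Sibling for proof at L1: 657
L3: h(389,85)=(389*31+85)%997=180 [pair 0] -> [180]
  Sibling for proof at L2: 85
Root: 180
Proof path (sibling hashes from leaf to root): [60, 657, 85]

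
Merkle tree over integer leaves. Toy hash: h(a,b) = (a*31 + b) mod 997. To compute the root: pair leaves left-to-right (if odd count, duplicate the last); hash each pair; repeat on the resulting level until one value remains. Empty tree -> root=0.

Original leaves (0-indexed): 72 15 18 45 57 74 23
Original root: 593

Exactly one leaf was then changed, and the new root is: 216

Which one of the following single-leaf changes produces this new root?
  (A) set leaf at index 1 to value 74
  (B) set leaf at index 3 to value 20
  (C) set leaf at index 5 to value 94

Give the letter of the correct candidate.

Answer: C

Derivation:
Original leaves: [72, 15, 18, 45, 57, 74, 23]
Target new root: 216
Try each candidate change and compute the resulting root:
Candidate A: set leaf[1] = 74 -> leaves = [72, 74, 18, 45, 57, 74, 23]
  L0: [72, 74, 18, 45, 57, 74, 23]
  L1: h(72,74)=(72*31+74)%997=312 h(18,45)=(18*31+45)%997=603 h(57,74)=(57*31+74)%997=844 h(23,23)=(23*31+23)%997=736 -> [312, 603, 844, 736]
  L2: h(312,603)=(312*31+603)%997=305 h(844,736)=(844*31+736)%997=978 -> [305, 978]
  L3: h(305,978)=(305*31+978)%997=463 -> [463]
  root = 463 != target 216
Candidate B: set leaf[3] = 20 -> leaves = [72, 15, 18, 20, 57, 74, 23]
  L0: [72, 15, 18, 20, 57, 74, 23]
  L1: h(72,15)=(72*31+15)%997=253 h(18,20)=(18*31+20)%997=578 h(57,74)=(57*31+74)%997=844 h(23,23)=(23*31+23)%997=736 -> [253, 578, 844, 736]
  L2: h(253,578)=(253*31+578)%997=445 h(844,736)=(844*31+736)%997=978 -> [445, 978]
  L3: h(445,978)=(445*31+978)%997=815 -> [815]
  root = 815 != target 216
Candidate C: set leaf[5] = 94 -> leaves = [72, 15, 18, 45, 57, 94, 23]
  L0: [72, 15, 18, 45, 57, 94, 23]
  L1: h(72,15)=(72*31+15)%997=253 h(18,45)=(18*31+45)%997=603 h(57,94)=(57*31+94)%997=864 h(23,23)=(23*31+23)%997=736 -> [253, 603, 864, 736]
  L2: h(253,603)=(253*31+603)%997=470 h(864,736)=(864*31+736)%997=601 -> [470, 601]
  L3: h(470,601)=(470*31+601)%997=216 -> [216]
  root = 216 == target 216  ** MATCH **
Candidate C produces the target root.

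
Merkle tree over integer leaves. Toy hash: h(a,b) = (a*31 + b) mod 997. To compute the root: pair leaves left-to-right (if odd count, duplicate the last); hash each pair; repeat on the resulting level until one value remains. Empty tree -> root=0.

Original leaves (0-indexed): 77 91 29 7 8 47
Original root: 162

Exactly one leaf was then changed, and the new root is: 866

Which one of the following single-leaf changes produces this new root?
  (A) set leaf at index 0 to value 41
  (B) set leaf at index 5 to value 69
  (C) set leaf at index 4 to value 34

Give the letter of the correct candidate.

Answer: B

Derivation:
Original leaves: [77, 91, 29, 7, 8, 47]
Target new root: 866
Try each candidate change and compute the resulting root:
Candidate A: set leaf[0] = 41 -> leaves = [41, 91, 29, 7, 8, 47]
  L0: [41, 91, 29, 7, 8, 47]
  L1: h(41,91)=(41*31+91)%997=365 h(29,7)=(29*31+7)%997=906 h(8,47)=(8*31+47)%997=295 -> [365, 906, 295]
  L2: h(365,906)=(365*31+906)%997=257 h(295,295)=(295*31+295)%997=467 -> [257, 467]
  L3: h(257,467)=(257*31+467)%997=458 -> [458]
  root = 458 != target 866
Candidate B: set leaf[5] = 69 -> leaves = [77, 91, 29, 7, 8, 69]
  L0: [77, 91, 29, 7, 8, 69]
  L1: h(77,91)=(77*31+91)%997=484 h(29,7)=(29*31+7)%997=906 h(8,69)=(8*31+69)%997=317 -> [484, 906, 317]
  L2: h(484,906)=(484*31+906)%997=955 h(317,317)=(317*31+317)%997=174 -> [955, 174]
  L3: h(955,174)=(955*31+174)%997=866 -> [866]
  root = 866 == target 866  ** MATCH **
Candidate C: set leaf[4] = 34 -> leaves = [77, 91, 29, 7, 34, 47]
  L0: [77, 91, 29, 7, 34, 47]
  L1: h(77,91)=(77*31+91)%997=484 h(29,7)=(29*31+7)%997=906 h(34,47)=(34*31+47)%997=104 -> [484, 906, 104]
  L2: h(484,906)=(484*31+906)%997=955 h(104,104)=(104*31+104)%997=337 -> [955, 337]
  L3: h(955,337)=(955*31+337)%997=32 -> [32]
  root = 32 != target 866
Candidate B produces the target root.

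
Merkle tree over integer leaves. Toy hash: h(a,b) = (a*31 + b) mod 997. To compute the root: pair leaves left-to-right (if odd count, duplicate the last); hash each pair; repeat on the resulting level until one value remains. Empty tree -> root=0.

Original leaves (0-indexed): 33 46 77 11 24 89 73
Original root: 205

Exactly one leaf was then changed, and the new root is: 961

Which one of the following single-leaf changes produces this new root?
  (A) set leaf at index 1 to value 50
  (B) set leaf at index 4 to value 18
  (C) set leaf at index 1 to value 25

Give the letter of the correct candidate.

Answer: C

Derivation:
Original leaves: [33, 46, 77, 11, 24, 89, 73]
Target new root: 961
Try each candidate change and compute the resulting root:
Candidate A: set leaf[1] = 50 -> leaves = [33, 50, 77, 11, 24, 89, 73]
  L0: [33, 50, 77, 11, 24, 89, 73]
  L1: h(33,50)=(33*31+50)%997=76 h(77,11)=(77*31+11)%997=404 h(24,89)=(24*31+89)%997=833 h(73,73)=(73*31+73)%997=342 -> [76, 404, 833, 342]
  L2: h(76,404)=(76*31+404)%997=766 h(833,342)=(833*31+342)%997=243 -> [766, 243]
  L3: h(766,243)=(766*31+243)%997=61 -> [61]
  root = 61 != target 961
Candidate B: set leaf[4] = 18 -> leaves = [33, 46, 77, 11, 18, 89, 73]
  L0: [33, 46, 77, 11, 18, 89, 73]
  L1: h(33,46)=(33*31+46)%997=72 h(77,11)=(77*31+11)%997=404 h(18,89)=(18*31+89)%997=647 h(73,73)=(73*31+73)%997=342 -> [72, 404, 647, 342]
  L2: h(72,404)=(72*31+404)%997=642 h(647,342)=(647*31+342)%997=459 -> [642, 459]
  L3: h(642,459)=(642*31+459)%997=421 -> [421]
  root = 421 != target 961
Candidate C: set leaf[1] = 25 -> leaves = [33, 25, 77, 11, 24, 89, 73]
  L0: [33, 25, 77, 11, 24, 89, 73]
  L1: h(33,25)=(33*31+25)%997=51 h(77,11)=(77*31+11)%997=404 h(24,89)=(24*31+89)%997=833 h(73,73)=(73*31+73)%997=342 -> [51, 404, 833, 342]
  L2: h(51,404)=(51*31+404)%997=988 h(833,342)=(833*31+342)%997=243 -> [988, 243]
  L3: h(988,243)=(988*31+243)%997=961 -> [961]
  root = 961 == target 961  ** MATCH **
Candidate C produces the target root.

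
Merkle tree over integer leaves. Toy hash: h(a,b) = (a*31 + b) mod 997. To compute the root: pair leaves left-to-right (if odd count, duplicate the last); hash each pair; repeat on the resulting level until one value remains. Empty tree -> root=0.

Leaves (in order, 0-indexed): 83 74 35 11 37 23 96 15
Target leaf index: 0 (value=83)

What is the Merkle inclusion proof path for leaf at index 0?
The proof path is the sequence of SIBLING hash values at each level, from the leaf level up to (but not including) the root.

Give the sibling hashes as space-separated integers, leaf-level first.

L0 (leaves): [83, 74, 35, 11, 37, 23, 96, 15], target index=0
L1: h(83,74)=(83*31+74)%997=653 [pair 0] h(35,11)=(35*31+11)%997=99 [pair 1] h(37,23)=(37*31+23)%997=173 [pair 2] h(96,15)=(96*31+15)%997=0 [pair 3] -> [653, 99, 173, 0]
  Sibling for proof at L0: 74
L2: h(653,99)=(653*31+99)%997=402 [pair 0] h(173,0)=(173*31+0)%997=378 [pair 1] -> [402, 378]
  Sibling for proof at L1: 99
L3: h(402,378)=(402*31+378)%997=876 [pair 0] -> [876]
  Sibling for proof at L2: 378
Root: 876
Proof path (sibling hashes from leaf to root): [74, 99, 378]

Answer: 74 99 378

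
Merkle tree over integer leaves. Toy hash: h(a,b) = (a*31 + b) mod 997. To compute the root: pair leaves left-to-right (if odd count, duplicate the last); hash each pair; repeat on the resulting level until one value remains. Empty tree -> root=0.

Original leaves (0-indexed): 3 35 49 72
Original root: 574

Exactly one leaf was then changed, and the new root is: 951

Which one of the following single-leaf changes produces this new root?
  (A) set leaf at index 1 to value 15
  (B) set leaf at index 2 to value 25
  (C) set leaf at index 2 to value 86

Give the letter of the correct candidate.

Answer: A

Derivation:
Original leaves: [3, 35, 49, 72]
Target new root: 951
Try each candidate change and compute the resulting root:
Candidate A: set leaf[1] = 15 -> leaves = [3, 15, 49, 72]
  L0: [3, 15, 49, 72]
  L1: h(3,15)=(3*31+15)%997=108 h(49,72)=(49*31+72)%997=594 -> [108, 594]
  L2: h(108,594)=(108*31+594)%997=951 -> [951]
  root = 951 == target 951  ** MATCH **
Candidate B: set leaf[2] = 25 -> leaves = [3, 35, 25, 72]
  L0: [3, 35, 25, 72]
  L1: h(3,35)=(3*31+35)%997=128 h(25,72)=(25*31+72)%997=847 -> [128, 847]
  L2: h(128,847)=(128*31+847)%997=827 -> [827]
  root = 827 != target 951
Candidate C: set leaf[2] = 86 -> leaves = [3, 35, 86, 72]
  L0: [3, 35, 86, 72]
  L1: h(3,35)=(3*31+35)%997=128 h(86,72)=(86*31+72)%997=744 -> [128, 744]
  L2: h(128,744)=(128*31+744)%997=724 -> [724]
  root = 724 != target 951
Candidate A produces the target root.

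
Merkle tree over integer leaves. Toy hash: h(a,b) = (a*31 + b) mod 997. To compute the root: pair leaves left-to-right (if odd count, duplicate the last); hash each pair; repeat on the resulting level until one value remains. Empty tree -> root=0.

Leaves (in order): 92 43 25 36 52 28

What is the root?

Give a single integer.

L0: [92, 43, 25, 36, 52, 28]
L1: h(92,43)=(92*31+43)%997=901 h(25,36)=(25*31+36)%997=811 h(52,28)=(52*31+28)%997=643 -> [901, 811, 643]
L2: h(901,811)=(901*31+811)%997=826 h(643,643)=(643*31+643)%997=636 -> [826, 636]
L3: h(826,636)=(826*31+636)%997=320 -> [320]

Answer: 320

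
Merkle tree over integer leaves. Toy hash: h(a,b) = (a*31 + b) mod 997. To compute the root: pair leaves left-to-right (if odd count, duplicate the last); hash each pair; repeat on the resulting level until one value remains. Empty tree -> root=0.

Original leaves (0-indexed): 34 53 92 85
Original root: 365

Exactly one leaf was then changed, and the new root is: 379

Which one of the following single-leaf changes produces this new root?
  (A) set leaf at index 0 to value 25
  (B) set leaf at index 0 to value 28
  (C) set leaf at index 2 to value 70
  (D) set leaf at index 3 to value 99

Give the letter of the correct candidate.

Original leaves: [34, 53, 92, 85]
Target new root: 379
Try each candidate change and compute the resulting root:
Candidate A: set leaf[0] = 25 -> leaves = [25, 53, 92, 85]
  L0: [25, 53, 92, 85]
  L1: h(25,53)=(25*31+53)%997=828 h(92,85)=(92*31+85)%997=943 -> [828, 943]
  L2: h(828,943)=(828*31+943)%997=689 -> [689]
  root = 689 != target 379
Candidate B: set leaf[0] = 28 -> leaves = [28, 53, 92, 85]
  L0: [28, 53, 92, 85]
  L1: h(28,53)=(28*31+53)%997=921 h(92,85)=(92*31+85)%997=943 -> [921, 943]
  L2: h(921,943)=(921*31+943)%997=581 -> [581]
  root = 581 != target 379
Candidate C: set leaf[2] = 70 -> leaves = [34, 53, 70, 85]
  L0: [34, 53, 70, 85]
  L1: h(34,53)=(34*31+53)%997=110 h(70,85)=(70*31+85)%997=261 -> [110, 261]
  L2: h(110,261)=(110*31+261)%997=680 -> [680]
  root = 680 != target 379
Candidate D: set leaf[3] = 99 -> leaves = [34, 53, 92, 99]
  L0: [34, 53, 92, 99]
  L1: h(34,53)=(34*31+53)%997=110 h(92,99)=(92*31+99)%997=957 -> [110, 957]
  L2: h(110,957)=(110*31+957)%997=379 -> [379]
  root = 379 == target 379  ** MATCH **
Candidate D produces the target root.

Answer: D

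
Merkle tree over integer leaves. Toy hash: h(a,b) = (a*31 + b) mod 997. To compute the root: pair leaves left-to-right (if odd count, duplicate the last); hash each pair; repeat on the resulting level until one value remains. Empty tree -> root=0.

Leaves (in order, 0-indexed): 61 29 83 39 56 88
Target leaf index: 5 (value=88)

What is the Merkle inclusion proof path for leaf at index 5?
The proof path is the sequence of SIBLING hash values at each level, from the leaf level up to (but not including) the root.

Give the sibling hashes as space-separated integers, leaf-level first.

Answer: 56 827 318

Derivation:
L0 (leaves): [61, 29, 83, 39, 56, 88], target index=5
L1: h(61,29)=(61*31+29)%997=923 [pair 0] h(83,39)=(83*31+39)%997=618 [pair 1] h(56,88)=(56*31+88)%997=827 [pair 2] -> [923, 618, 827]
  Sibling for proof at L0: 56
L2: h(923,618)=(923*31+618)%997=318 [pair 0] h(827,827)=(827*31+827)%997=542 [pair 1] -> [318, 542]
  Sibling for proof at L1: 827
L3: h(318,542)=(318*31+542)%997=430 [pair 0] -> [430]
  Sibling for proof at L2: 318
Root: 430
Proof path (sibling hashes from leaf to root): [56, 827, 318]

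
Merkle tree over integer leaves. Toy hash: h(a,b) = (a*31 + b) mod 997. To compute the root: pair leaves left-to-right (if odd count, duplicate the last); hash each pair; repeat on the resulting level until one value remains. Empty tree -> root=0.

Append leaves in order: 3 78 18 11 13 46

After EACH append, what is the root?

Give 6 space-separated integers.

After append 3 (leaves=[3]):
  L0: [3]
  root=3
After append 78 (leaves=[3, 78]):
  L0: [3, 78]
  L1: h(3,78)=(3*31+78)%997=171 -> [171]
  root=171
After append 18 (leaves=[3, 78, 18]):
  L0: [3, 78, 18]
  L1: h(3,78)=(3*31+78)%997=171 h(18,18)=(18*31+18)%997=576 -> [171, 576]
  L2: h(171,576)=(171*31+576)%997=892 -> [892]
  root=892
After append 11 (leaves=[3, 78, 18, 11]):
  L0: [3, 78, 18, 11]
  L1: h(3,78)=(3*31+78)%997=171 h(18,11)=(18*31+11)%997=569 -> [171, 569]
  L2: h(171,569)=(171*31+569)%997=885 -> [885]
  root=885
After append 13 (leaves=[3, 78, 18, 11, 13]):
  L0: [3, 78, 18, 11, 13]
  L1: h(3,78)=(3*31+78)%997=171 h(18,11)=(18*31+11)%997=569 h(13,13)=(13*31+13)%997=416 -> [171, 569, 416]
  L2: h(171,569)=(171*31+569)%997=885 h(416,416)=(416*31+416)%997=351 -> [885, 351]
  L3: h(885,351)=(885*31+351)%997=867 -> [867]
  root=867
After append 46 (leaves=[3, 78, 18, 11, 13, 46]):
  L0: [3, 78, 18, 11, 13, 46]
  L1: h(3,78)=(3*31+78)%997=171 h(18,11)=(18*31+11)%997=569 h(13,46)=(13*31+46)%997=449 -> [171, 569, 449]
  L2: h(171,569)=(171*31+569)%997=885 h(449,449)=(449*31+449)%997=410 -> [885, 410]
  L3: h(885,410)=(885*31+410)%997=926 -> [926]
  root=926

Answer: 3 171 892 885 867 926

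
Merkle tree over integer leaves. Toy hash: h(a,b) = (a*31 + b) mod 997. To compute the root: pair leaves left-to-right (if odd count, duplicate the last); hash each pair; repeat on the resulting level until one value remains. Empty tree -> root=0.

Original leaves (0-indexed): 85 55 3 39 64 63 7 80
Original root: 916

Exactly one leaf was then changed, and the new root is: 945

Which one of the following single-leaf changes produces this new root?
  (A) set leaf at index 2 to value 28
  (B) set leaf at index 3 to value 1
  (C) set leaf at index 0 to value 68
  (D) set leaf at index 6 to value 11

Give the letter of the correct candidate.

Answer: C

Derivation:
Original leaves: [85, 55, 3, 39, 64, 63, 7, 80]
Target new root: 945
Try each candidate change and compute the resulting root:
Candidate A: set leaf[2] = 28 -> leaves = [85, 55, 28, 39, 64, 63, 7, 80]
  L0: [85, 55, 28, 39, 64, 63, 7, 80]
  L1: h(85,55)=(85*31+55)%997=696 h(28,39)=(28*31+39)%997=907 h(64,63)=(64*31+63)%997=53 h(7,80)=(7*31+80)%997=297 -> [696, 907, 53, 297]
  L2: h(696,907)=(696*31+907)%997=549 h(53,297)=(53*31+297)%997=943 -> [549, 943]
  L3: h(549,943)=(549*31+943)%997=16 -> [16]
  root = 16 != target 945
Candidate B: set leaf[3] = 1 -> leaves = [85, 55, 3, 1, 64, 63, 7, 80]
  L0: [85, 55, 3, 1, 64, 63, 7, 80]
  L1: h(85,55)=(85*31+55)%997=696 h(3,1)=(3*31+1)%997=94 h(64,63)=(64*31+63)%997=53 h(7,80)=(7*31+80)%997=297 -> [696, 94, 53, 297]
  L2: h(696,94)=(696*31+94)%997=733 h(53,297)=(53*31+297)%997=943 -> [733, 943]
  L3: h(733,943)=(733*31+943)%997=735 -> [735]
  root = 735 != target 945
Candidate C: set leaf[0] = 68 -> leaves = [68, 55, 3, 39, 64, 63, 7, 80]
  L0: [68, 55, 3, 39, 64, 63, 7, 80]
  L1: h(68,55)=(68*31+55)%997=169 h(3,39)=(3*31+39)%997=132 h(64,63)=(64*31+63)%997=53 h(7,80)=(7*31+80)%997=297 -> [169, 132, 53, 297]
  L2: h(169,132)=(169*31+132)%997=386 h(53,297)=(53*31+297)%997=943 -> [386, 943]
  L3: h(386,943)=(386*31+943)%997=945 -> [945]
  root = 945 == target 945  ** MATCH **
Candidate D: set leaf[6] = 11 -> leaves = [85, 55, 3, 39, 64, 63, 11, 80]
  L0: [85, 55, 3, 39, 64, 63, 11, 80]
  L1: h(85,55)=(85*31+55)%997=696 h(3,39)=(3*31+39)%997=132 h(64,63)=(64*31+63)%997=53 h(11,80)=(11*31+80)%997=421 -> [696, 132, 53, 421]
  L2: h(696,132)=(696*31+132)%997=771 h(53,421)=(53*31+421)%997=70 -> [771, 70]
  L3: h(771,70)=(771*31+70)%997=43 -> [43]
  root = 43 != target 945
Candidate C produces the target root.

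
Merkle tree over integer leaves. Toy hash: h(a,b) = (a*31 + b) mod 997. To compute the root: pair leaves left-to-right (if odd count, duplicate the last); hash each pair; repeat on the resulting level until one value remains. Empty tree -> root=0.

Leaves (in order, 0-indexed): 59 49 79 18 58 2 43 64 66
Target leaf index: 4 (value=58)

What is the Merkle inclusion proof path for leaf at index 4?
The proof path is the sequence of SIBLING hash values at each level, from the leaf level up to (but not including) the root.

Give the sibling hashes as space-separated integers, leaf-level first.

L0 (leaves): [59, 49, 79, 18, 58, 2, 43, 64, 66], target index=4
L1: h(59,49)=(59*31+49)%997=881 [pair 0] h(79,18)=(79*31+18)%997=473 [pair 1] h(58,2)=(58*31+2)%997=803 [pair 2] h(43,64)=(43*31+64)%997=400 [pair 3] h(66,66)=(66*31+66)%997=118 [pair 4] -> [881, 473, 803, 400, 118]
  Sibling for proof at L0: 2
L2: h(881,473)=(881*31+473)%997=865 [pair 0] h(803,400)=(803*31+400)%997=368 [pair 1] h(118,118)=(118*31+118)%997=785 [pair 2] -> [865, 368, 785]
  Sibling for proof at L1: 400
L3: h(865,368)=(865*31+368)%997=264 [pair 0] h(785,785)=(785*31+785)%997=195 [pair 1] -> [264, 195]
  Sibling for proof at L2: 865
L4: h(264,195)=(264*31+195)%997=403 [pair 0] -> [403]
  Sibling for proof at L3: 195
Root: 403
Proof path (sibling hashes from leaf to root): [2, 400, 865, 195]

Answer: 2 400 865 195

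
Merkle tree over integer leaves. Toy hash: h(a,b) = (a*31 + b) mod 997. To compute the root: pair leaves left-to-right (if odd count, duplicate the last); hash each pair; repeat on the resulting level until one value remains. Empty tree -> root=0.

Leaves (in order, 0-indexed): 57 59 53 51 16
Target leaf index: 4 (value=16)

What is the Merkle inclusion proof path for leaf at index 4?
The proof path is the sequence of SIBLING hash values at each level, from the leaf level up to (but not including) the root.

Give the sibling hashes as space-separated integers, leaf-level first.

L0 (leaves): [57, 59, 53, 51, 16], target index=4
L1: h(57,59)=(57*31+59)%997=829 [pair 0] h(53,51)=(53*31+51)%997=697 [pair 1] h(16,16)=(16*31+16)%997=512 [pair 2] -> [829, 697, 512]
  Sibling for proof at L0: 16
L2: h(829,697)=(829*31+697)%997=474 [pair 0] h(512,512)=(512*31+512)%997=432 [pair 1] -> [474, 432]
  Sibling for proof at L1: 512
L3: h(474,432)=(474*31+432)%997=171 [pair 0] -> [171]
  Sibling for proof at L2: 474
Root: 171
Proof path (sibling hashes from leaf to root): [16, 512, 474]

Answer: 16 512 474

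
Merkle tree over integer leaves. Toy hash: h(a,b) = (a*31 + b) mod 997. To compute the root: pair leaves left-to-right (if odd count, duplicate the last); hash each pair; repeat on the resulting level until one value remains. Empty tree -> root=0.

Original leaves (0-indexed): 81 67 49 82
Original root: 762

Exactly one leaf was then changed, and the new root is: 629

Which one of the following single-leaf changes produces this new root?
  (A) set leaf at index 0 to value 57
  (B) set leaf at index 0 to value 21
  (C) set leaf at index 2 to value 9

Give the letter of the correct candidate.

Answer: A

Derivation:
Original leaves: [81, 67, 49, 82]
Target new root: 629
Try each candidate change and compute the resulting root:
Candidate A: set leaf[0] = 57 -> leaves = [57, 67, 49, 82]
  L0: [57, 67, 49, 82]
  L1: h(57,67)=(57*31+67)%997=837 h(49,82)=(49*31+82)%997=604 -> [837, 604]
  L2: h(837,604)=(837*31+604)%997=629 -> [629]
  root = 629 == target 629  ** MATCH **
Candidate B: set leaf[0] = 21 -> leaves = [21, 67, 49, 82]
  L0: [21, 67, 49, 82]
  L1: h(21,67)=(21*31+67)%997=718 h(49,82)=(49*31+82)%997=604 -> [718, 604]
  L2: h(718,604)=(718*31+604)%997=928 -> [928]
  root = 928 != target 629
Candidate C: set leaf[2] = 9 -> leaves = [81, 67, 9, 82]
  L0: [81, 67, 9, 82]
  L1: h(81,67)=(81*31+67)%997=584 h(9,82)=(9*31+82)%997=361 -> [584, 361]
  L2: h(584,361)=(584*31+361)%997=519 -> [519]
  root = 519 != target 629
Candidate A produces the target root.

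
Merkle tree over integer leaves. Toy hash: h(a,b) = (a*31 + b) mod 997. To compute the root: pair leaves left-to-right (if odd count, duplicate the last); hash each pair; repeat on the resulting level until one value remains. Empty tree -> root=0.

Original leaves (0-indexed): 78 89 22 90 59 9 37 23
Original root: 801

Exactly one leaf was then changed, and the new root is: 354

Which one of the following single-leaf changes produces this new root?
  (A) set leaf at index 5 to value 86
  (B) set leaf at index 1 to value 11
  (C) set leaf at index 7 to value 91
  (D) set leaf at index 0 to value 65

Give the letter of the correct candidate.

Answer: D

Derivation:
Original leaves: [78, 89, 22, 90, 59, 9, 37, 23]
Target new root: 354
Try each candidate change and compute the resulting root:
Candidate A: set leaf[5] = 86 -> leaves = [78, 89, 22, 90, 59, 86, 37, 23]
  L0: [78, 89, 22, 90, 59, 86, 37, 23]
  L1: h(78,89)=(78*31+89)%997=513 h(22,90)=(22*31+90)%997=772 h(59,86)=(59*31+86)%997=918 h(37,23)=(37*31+23)%997=173 -> [513, 772, 918, 173]
  L2: h(513,772)=(513*31+772)%997=723 h(918,173)=(918*31+173)%997=715 -> [723, 715]
  L3: h(723,715)=(723*31+715)%997=197 -> [197]
  root = 197 != target 354
Candidate B: set leaf[1] = 11 -> leaves = [78, 11, 22, 90, 59, 9, 37, 23]
  L0: [78, 11, 22, 90, 59, 9, 37, 23]
  L1: h(78,11)=(78*31+11)%997=435 h(22,90)=(22*31+90)%997=772 h(59,9)=(59*31+9)%997=841 h(37,23)=(37*31+23)%997=173 -> [435, 772, 841, 173]
  L2: h(435,772)=(435*31+772)%997=299 h(841,173)=(841*31+173)%997=322 -> [299, 322]
  L3: h(299,322)=(299*31+322)%997=618 -> [618]
  root = 618 != target 354
Candidate C: set leaf[7] = 91 -> leaves = [78, 89, 22, 90, 59, 9, 37, 91]
  L0: [78, 89, 22, 90, 59, 9, 37, 91]
  L1: h(78,89)=(78*31+89)%997=513 h(22,90)=(22*31+90)%997=772 h(59,9)=(59*31+9)%997=841 h(37,91)=(37*31+91)%997=241 -> [513, 772, 841, 241]
  L2: h(513,772)=(513*31+772)%997=723 h(841,241)=(841*31+241)%997=390 -> [723, 390]
  L3: h(723,390)=(723*31+390)%997=869 -> [869]
  root = 869 != target 354
Candidate D: set leaf[0] = 65 -> leaves = [65, 89, 22, 90, 59, 9, 37, 23]
  L0: [65, 89, 22, 90, 59, 9, 37, 23]
  L1: h(65,89)=(65*31+89)%997=110 h(22,90)=(22*31+90)%997=772 h(59,9)=(59*31+9)%997=841 h(37,23)=(37*31+23)%997=173 -> [110, 772, 841, 173]
  L2: h(110,772)=(110*31+772)%997=194 h(841,173)=(841*31+173)%997=322 -> [194, 322]
  L3: h(194,322)=(194*31+322)%997=354 -> [354]
  root = 354 == target 354  ** MATCH **
Candidate D produces the target root.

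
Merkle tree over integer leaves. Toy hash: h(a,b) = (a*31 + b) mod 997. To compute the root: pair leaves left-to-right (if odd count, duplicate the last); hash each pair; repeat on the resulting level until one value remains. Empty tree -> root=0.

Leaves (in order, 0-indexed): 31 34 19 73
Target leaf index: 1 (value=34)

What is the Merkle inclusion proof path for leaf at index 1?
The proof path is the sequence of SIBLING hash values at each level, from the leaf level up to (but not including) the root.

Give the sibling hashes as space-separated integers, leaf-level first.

Answer: 31 662

Derivation:
L0 (leaves): [31, 34, 19, 73], target index=1
L1: h(31,34)=(31*31+34)%997=995 [pair 0] h(19,73)=(19*31+73)%997=662 [pair 1] -> [995, 662]
  Sibling for proof at L0: 31
L2: h(995,662)=(995*31+662)%997=600 [pair 0] -> [600]
  Sibling for proof at L1: 662
Root: 600
Proof path (sibling hashes from leaf to root): [31, 662]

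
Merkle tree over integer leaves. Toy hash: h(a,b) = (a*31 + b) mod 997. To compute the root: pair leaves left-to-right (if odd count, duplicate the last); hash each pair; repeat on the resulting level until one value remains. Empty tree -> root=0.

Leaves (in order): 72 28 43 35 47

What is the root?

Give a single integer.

L0: [72, 28, 43, 35, 47]
L1: h(72,28)=(72*31+28)%997=266 h(43,35)=(43*31+35)%997=371 h(47,47)=(47*31+47)%997=507 -> [266, 371, 507]
L2: h(266,371)=(266*31+371)%997=641 h(507,507)=(507*31+507)%997=272 -> [641, 272]
L3: h(641,272)=(641*31+272)%997=203 -> [203]

Answer: 203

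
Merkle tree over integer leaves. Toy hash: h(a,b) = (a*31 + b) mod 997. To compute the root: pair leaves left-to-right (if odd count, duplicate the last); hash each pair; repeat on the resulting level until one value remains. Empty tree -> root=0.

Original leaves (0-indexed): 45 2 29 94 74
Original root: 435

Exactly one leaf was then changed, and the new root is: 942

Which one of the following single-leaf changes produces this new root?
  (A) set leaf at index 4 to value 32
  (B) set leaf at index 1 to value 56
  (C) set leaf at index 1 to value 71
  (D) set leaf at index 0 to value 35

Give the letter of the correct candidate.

Original leaves: [45, 2, 29, 94, 74]
Target new root: 942
Try each candidate change and compute the resulting root:
Candidate A: set leaf[4] = 32 -> leaves = [45, 2, 29, 94, 32]
  L0: [45, 2, 29, 94, 32]
  L1: h(45,2)=(45*31+2)%997=400 h(29,94)=(29*31+94)%997=993 h(32,32)=(32*31+32)%997=27 -> [400, 993, 27]
  L2: h(400,993)=(400*31+993)%997=432 h(27,27)=(27*31+27)%997=864 -> [432, 864]
  L3: h(432,864)=(432*31+864)%997=298 -> [298]
  root = 298 != target 942
Candidate B: set leaf[1] = 56 -> leaves = [45, 56, 29, 94, 74]
  L0: [45, 56, 29, 94, 74]
  L1: h(45,56)=(45*31+56)%997=454 h(29,94)=(29*31+94)%997=993 h(74,74)=(74*31+74)%997=374 -> [454, 993, 374]
  L2: h(454,993)=(454*31+993)%997=112 h(374,374)=(374*31+374)%997=4 -> [112, 4]
  L3: h(112,4)=(112*31+4)%997=485 -> [485]
  root = 485 != target 942
Candidate C: set leaf[1] = 71 -> leaves = [45, 71, 29, 94, 74]
  L0: [45, 71, 29, 94, 74]
  L1: h(45,71)=(45*31+71)%997=469 h(29,94)=(29*31+94)%997=993 h(74,74)=(74*31+74)%997=374 -> [469, 993, 374]
  L2: h(469,993)=(469*31+993)%997=577 h(374,374)=(374*31+374)%997=4 -> [577, 4]
  L3: h(577,4)=(577*31+4)%997=942 -> [942]
  root = 942 == target 942  ** MATCH **
Candidate D: set leaf[0] = 35 -> leaves = [35, 2, 29, 94, 74]
  L0: [35, 2, 29, 94, 74]
  L1: h(35,2)=(35*31+2)%997=90 h(29,94)=(29*31+94)%997=993 h(74,74)=(74*31+74)%997=374 -> [90, 993, 374]
  L2: h(90,993)=(90*31+993)%997=792 h(374,374)=(374*31+374)%997=4 -> [792, 4]
  L3: h(792,4)=(792*31+4)%997=628 -> [628]
  root = 628 != target 942
Candidate C produces the target root.

Answer: C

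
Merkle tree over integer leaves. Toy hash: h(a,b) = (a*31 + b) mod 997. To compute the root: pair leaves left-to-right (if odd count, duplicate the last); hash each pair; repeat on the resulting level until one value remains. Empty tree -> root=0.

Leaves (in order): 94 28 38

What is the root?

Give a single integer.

L0: [94, 28, 38]
L1: h(94,28)=(94*31+28)%997=948 h(38,38)=(38*31+38)%997=219 -> [948, 219]
L2: h(948,219)=(948*31+219)%997=694 -> [694]

Answer: 694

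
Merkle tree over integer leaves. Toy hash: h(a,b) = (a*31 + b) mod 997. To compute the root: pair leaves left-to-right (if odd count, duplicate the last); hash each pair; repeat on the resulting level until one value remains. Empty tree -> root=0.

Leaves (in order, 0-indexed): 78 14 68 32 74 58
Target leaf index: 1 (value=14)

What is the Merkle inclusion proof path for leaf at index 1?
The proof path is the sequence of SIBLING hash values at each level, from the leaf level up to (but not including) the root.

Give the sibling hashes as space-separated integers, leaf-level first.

L0 (leaves): [78, 14, 68, 32, 74, 58], target index=1
L1: h(78,14)=(78*31+14)%997=438 [pair 0] h(68,32)=(68*31+32)%997=146 [pair 1] h(74,58)=(74*31+58)%997=358 [pair 2] -> [438, 146, 358]
  Sibling for proof at L0: 78
L2: h(438,146)=(438*31+146)%997=763 [pair 0] h(358,358)=(358*31+358)%997=489 [pair 1] -> [763, 489]
  Sibling for proof at L1: 146
L3: h(763,489)=(763*31+489)%997=214 [pair 0] -> [214]
  Sibling for proof at L2: 489
Root: 214
Proof path (sibling hashes from leaf to root): [78, 146, 489]

Answer: 78 146 489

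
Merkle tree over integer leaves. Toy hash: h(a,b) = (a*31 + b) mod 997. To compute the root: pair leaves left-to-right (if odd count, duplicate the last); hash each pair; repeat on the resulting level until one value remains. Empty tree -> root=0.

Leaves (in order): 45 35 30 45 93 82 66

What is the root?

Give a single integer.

L0: [45, 35, 30, 45, 93, 82, 66]
L1: h(45,35)=(45*31+35)%997=433 h(30,45)=(30*31+45)%997=975 h(93,82)=(93*31+82)%997=971 h(66,66)=(66*31+66)%997=118 -> [433, 975, 971, 118]
L2: h(433,975)=(433*31+975)%997=440 h(971,118)=(971*31+118)%997=309 -> [440, 309]
L3: h(440,309)=(440*31+309)%997=988 -> [988]

Answer: 988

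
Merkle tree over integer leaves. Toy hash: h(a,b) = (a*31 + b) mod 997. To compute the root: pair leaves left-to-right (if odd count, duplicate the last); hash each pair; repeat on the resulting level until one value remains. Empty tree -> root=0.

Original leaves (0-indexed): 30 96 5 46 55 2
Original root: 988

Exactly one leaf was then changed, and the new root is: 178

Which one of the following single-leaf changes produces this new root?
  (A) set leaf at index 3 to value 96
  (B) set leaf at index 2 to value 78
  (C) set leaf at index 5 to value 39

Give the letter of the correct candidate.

Answer: C

Derivation:
Original leaves: [30, 96, 5, 46, 55, 2]
Target new root: 178
Try each candidate change and compute the resulting root:
Candidate A: set leaf[3] = 96 -> leaves = [30, 96, 5, 96, 55, 2]
  L0: [30, 96, 5, 96, 55, 2]
  L1: h(30,96)=(30*31+96)%997=29 h(5,96)=(5*31+96)%997=251 h(55,2)=(55*31+2)%997=710 -> [29, 251, 710]
  L2: h(29,251)=(29*31+251)%997=153 h(710,710)=(710*31+710)%997=786 -> [153, 786]
  L3: h(153,786)=(153*31+786)%997=544 -> [544]
  root = 544 != target 178
Candidate B: set leaf[2] = 78 -> leaves = [30, 96, 78, 46, 55, 2]
  L0: [30, 96, 78, 46, 55, 2]
  L1: h(30,96)=(30*31+96)%997=29 h(78,46)=(78*31+46)%997=470 h(55,2)=(55*31+2)%997=710 -> [29, 470, 710]
  L2: h(29,470)=(29*31+470)%997=372 h(710,710)=(710*31+710)%997=786 -> [372, 786]
  L3: h(372,786)=(372*31+786)%997=354 -> [354]
  root = 354 != target 178
Candidate C: set leaf[5] = 39 -> leaves = [30, 96, 5, 46, 55, 39]
  L0: [30, 96, 5, 46, 55, 39]
  L1: h(30,96)=(30*31+96)%997=29 h(5,46)=(5*31+46)%997=201 h(55,39)=(55*31+39)%997=747 -> [29, 201, 747]
  L2: h(29,201)=(29*31+201)%997=103 h(747,747)=(747*31+747)%997=973 -> [103, 973]
  L3: h(103,973)=(103*31+973)%997=178 -> [178]
  root = 178 == target 178  ** MATCH **
Candidate C produces the target root.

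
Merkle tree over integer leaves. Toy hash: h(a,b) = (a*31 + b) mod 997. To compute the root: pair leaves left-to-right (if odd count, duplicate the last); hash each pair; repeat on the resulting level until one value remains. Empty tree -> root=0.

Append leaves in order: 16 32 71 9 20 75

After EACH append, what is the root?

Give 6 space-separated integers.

After append 16 (leaves=[16]):
  L0: [16]
  root=16
After append 32 (leaves=[16, 32]):
  L0: [16, 32]
  L1: h(16,32)=(16*31+32)%997=528 -> [528]
  root=528
After append 71 (leaves=[16, 32, 71]):
  L0: [16, 32, 71]
  L1: h(16,32)=(16*31+32)%997=528 h(71,71)=(71*31+71)%997=278 -> [528, 278]
  L2: h(528,278)=(528*31+278)%997=694 -> [694]
  root=694
After append 9 (leaves=[16, 32, 71, 9]):
  L0: [16, 32, 71, 9]
  L1: h(16,32)=(16*31+32)%997=528 h(71,9)=(71*31+9)%997=216 -> [528, 216]
  L2: h(528,216)=(528*31+216)%997=632 -> [632]
  root=632
After append 20 (leaves=[16, 32, 71, 9, 20]):
  L0: [16, 32, 71, 9, 20]
  L1: h(16,32)=(16*31+32)%997=528 h(71,9)=(71*31+9)%997=216 h(20,20)=(20*31+20)%997=640 -> [528, 216, 640]
  L2: h(528,216)=(528*31+216)%997=632 h(640,640)=(640*31+640)%997=540 -> [632, 540]
  L3: h(632,540)=(632*31+540)%997=192 -> [192]
  root=192
After append 75 (leaves=[16, 32, 71, 9, 20, 75]):
  L0: [16, 32, 71, 9, 20, 75]
  L1: h(16,32)=(16*31+32)%997=528 h(71,9)=(71*31+9)%997=216 h(20,75)=(20*31+75)%997=695 -> [528, 216, 695]
  L2: h(528,216)=(528*31+216)%997=632 h(695,695)=(695*31+695)%997=306 -> [632, 306]
  L3: h(632,306)=(632*31+306)%997=955 -> [955]
  root=955

Answer: 16 528 694 632 192 955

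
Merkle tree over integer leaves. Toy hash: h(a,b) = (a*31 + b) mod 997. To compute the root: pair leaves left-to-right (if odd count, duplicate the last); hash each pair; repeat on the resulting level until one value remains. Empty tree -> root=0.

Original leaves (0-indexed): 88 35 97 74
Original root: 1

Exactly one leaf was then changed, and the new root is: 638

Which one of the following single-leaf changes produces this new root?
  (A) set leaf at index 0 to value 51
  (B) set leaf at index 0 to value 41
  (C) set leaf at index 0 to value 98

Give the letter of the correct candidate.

Original leaves: [88, 35, 97, 74]
Target new root: 638
Try each candidate change and compute the resulting root:
Candidate A: set leaf[0] = 51 -> leaves = [51, 35, 97, 74]
  L0: [51, 35, 97, 74]
  L1: h(51,35)=(51*31+35)%997=619 h(97,74)=(97*31+74)%997=90 -> [619, 90]
  L2: h(619,90)=(619*31+90)%997=336 -> [336]
  root = 336 != target 638
Candidate B: set leaf[0] = 41 -> leaves = [41, 35, 97, 74]
  L0: [41, 35, 97, 74]
  L1: h(41,35)=(41*31+35)%997=309 h(97,74)=(97*31+74)%997=90 -> [309, 90]
  L2: h(309,90)=(309*31+90)%997=696 -> [696]
  root = 696 != target 638
Candidate C: set leaf[0] = 98 -> leaves = [98, 35, 97, 74]
  L0: [98, 35, 97, 74]
  L1: h(98,35)=(98*31+35)%997=82 h(97,74)=(97*31+74)%997=90 -> [82, 90]
  L2: h(82,90)=(82*31+90)%997=638 -> [638]
  root = 638 == target 638  ** MATCH **
Candidate C produces the target root.

Answer: C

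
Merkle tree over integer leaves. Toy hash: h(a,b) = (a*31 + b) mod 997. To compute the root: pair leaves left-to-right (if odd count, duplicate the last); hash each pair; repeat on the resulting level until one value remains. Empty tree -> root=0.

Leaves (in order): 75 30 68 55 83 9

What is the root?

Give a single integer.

L0: [75, 30, 68, 55, 83, 9]
L1: h(75,30)=(75*31+30)%997=361 h(68,55)=(68*31+55)%997=169 h(83,9)=(83*31+9)%997=588 -> [361, 169, 588]
L2: h(361,169)=(361*31+169)%997=393 h(588,588)=(588*31+588)%997=870 -> [393, 870]
L3: h(393,870)=(393*31+870)%997=92 -> [92]

Answer: 92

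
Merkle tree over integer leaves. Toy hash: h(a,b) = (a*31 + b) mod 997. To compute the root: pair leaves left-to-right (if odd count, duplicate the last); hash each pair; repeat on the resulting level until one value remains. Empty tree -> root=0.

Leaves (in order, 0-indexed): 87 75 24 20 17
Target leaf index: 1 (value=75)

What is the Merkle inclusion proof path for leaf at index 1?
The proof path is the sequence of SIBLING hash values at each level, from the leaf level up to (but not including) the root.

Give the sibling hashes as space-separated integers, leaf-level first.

Answer: 87 764 459

Derivation:
L0 (leaves): [87, 75, 24, 20, 17], target index=1
L1: h(87,75)=(87*31+75)%997=778 [pair 0] h(24,20)=(24*31+20)%997=764 [pair 1] h(17,17)=(17*31+17)%997=544 [pair 2] -> [778, 764, 544]
  Sibling for proof at L0: 87
L2: h(778,764)=(778*31+764)%997=954 [pair 0] h(544,544)=(544*31+544)%997=459 [pair 1] -> [954, 459]
  Sibling for proof at L1: 764
L3: h(954,459)=(954*31+459)%997=123 [pair 0] -> [123]
  Sibling for proof at L2: 459
Root: 123
Proof path (sibling hashes from leaf to root): [87, 764, 459]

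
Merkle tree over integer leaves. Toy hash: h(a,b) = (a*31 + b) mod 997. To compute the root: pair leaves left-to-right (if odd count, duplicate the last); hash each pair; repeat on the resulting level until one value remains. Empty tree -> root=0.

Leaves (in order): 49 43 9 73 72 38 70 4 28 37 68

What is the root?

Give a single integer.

L0: [49, 43, 9, 73, 72, 38, 70, 4, 28, 37, 68]
L1: h(49,43)=(49*31+43)%997=565 h(9,73)=(9*31+73)%997=352 h(72,38)=(72*31+38)%997=276 h(70,4)=(70*31+4)%997=180 h(28,37)=(28*31+37)%997=905 h(68,68)=(68*31+68)%997=182 -> [565, 352, 276, 180, 905, 182]
L2: h(565,352)=(565*31+352)%997=918 h(276,180)=(276*31+180)%997=760 h(905,182)=(905*31+182)%997=321 -> [918, 760, 321]
L3: h(918,760)=(918*31+760)%997=305 h(321,321)=(321*31+321)%997=302 -> [305, 302]
L4: h(305,302)=(305*31+302)%997=784 -> [784]

Answer: 784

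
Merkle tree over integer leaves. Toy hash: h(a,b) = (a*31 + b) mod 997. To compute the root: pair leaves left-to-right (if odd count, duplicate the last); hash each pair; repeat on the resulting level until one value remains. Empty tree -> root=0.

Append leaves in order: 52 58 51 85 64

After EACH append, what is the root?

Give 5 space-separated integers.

Answer: 52 673 561 595 233

Derivation:
After append 52 (leaves=[52]):
  L0: [52]
  root=52
After append 58 (leaves=[52, 58]):
  L0: [52, 58]
  L1: h(52,58)=(52*31+58)%997=673 -> [673]
  root=673
After append 51 (leaves=[52, 58, 51]):
  L0: [52, 58, 51]
  L1: h(52,58)=(52*31+58)%997=673 h(51,51)=(51*31+51)%997=635 -> [673, 635]
  L2: h(673,635)=(673*31+635)%997=561 -> [561]
  root=561
After append 85 (leaves=[52, 58, 51, 85]):
  L0: [52, 58, 51, 85]
  L1: h(52,58)=(52*31+58)%997=673 h(51,85)=(51*31+85)%997=669 -> [673, 669]
  L2: h(673,669)=(673*31+669)%997=595 -> [595]
  root=595
After append 64 (leaves=[52, 58, 51, 85, 64]):
  L0: [52, 58, 51, 85, 64]
  L1: h(52,58)=(52*31+58)%997=673 h(51,85)=(51*31+85)%997=669 h(64,64)=(64*31+64)%997=54 -> [673, 669, 54]
  L2: h(673,669)=(673*31+669)%997=595 h(54,54)=(54*31+54)%997=731 -> [595, 731]
  L3: h(595,731)=(595*31+731)%997=233 -> [233]
  root=233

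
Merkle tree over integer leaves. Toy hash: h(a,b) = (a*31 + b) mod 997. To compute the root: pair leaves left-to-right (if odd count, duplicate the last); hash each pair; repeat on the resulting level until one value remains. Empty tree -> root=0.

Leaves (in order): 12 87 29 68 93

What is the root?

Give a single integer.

Answer: 12

Derivation:
L0: [12, 87, 29, 68, 93]
L1: h(12,87)=(12*31+87)%997=459 h(29,68)=(29*31+68)%997=967 h(93,93)=(93*31+93)%997=982 -> [459, 967, 982]
L2: h(459,967)=(459*31+967)%997=241 h(982,982)=(982*31+982)%997=517 -> [241, 517]
L3: h(241,517)=(241*31+517)%997=12 -> [12]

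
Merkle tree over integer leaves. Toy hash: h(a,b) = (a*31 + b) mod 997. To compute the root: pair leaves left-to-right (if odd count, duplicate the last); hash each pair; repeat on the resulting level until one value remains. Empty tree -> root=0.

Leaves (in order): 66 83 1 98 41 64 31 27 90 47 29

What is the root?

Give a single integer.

L0: [66, 83, 1, 98, 41, 64, 31, 27, 90, 47, 29]
L1: h(66,83)=(66*31+83)%997=135 h(1,98)=(1*31+98)%997=129 h(41,64)=(41*31+64)%997=338 h(31,27)=(31*31+27)%997=988 h(90,47)=(90*31+47)%997=843 h(29,29)=(29*31+29)%997=928 -> [135, 129, 338, 988, 843, 928]
L2: h(135,129)=(135*31+129)%997=326 h(338,988)=(338*31+988)%997=499 h(843,928)=(843*31+928)%997=142 -> [326, 499, 142]
L3: h(326,499)=(326*31+499)%997=635 h(142,142)=(142*31+142)%997=556 -> [635, 556]
L4: h(635,556)=(635*31+556)%997=301 -> [301]

Answer: 301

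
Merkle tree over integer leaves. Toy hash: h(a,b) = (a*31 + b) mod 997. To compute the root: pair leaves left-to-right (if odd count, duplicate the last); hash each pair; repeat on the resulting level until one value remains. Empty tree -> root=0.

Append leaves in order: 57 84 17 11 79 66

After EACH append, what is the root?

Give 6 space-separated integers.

After append 57 (leaves=[57]):
  L0: [57]
  root=57
After append 84 (leaves=[57, 84]):
  L0: [57, 84]
  L1: h(57,84)=(57*31+84)%997=854 -> [854]
  root=854
After append 17 (leaves=[57, 84, 17]):
  L0: [57, 84, 17]
  L1: h(57,84)=(57*31+84)%997=854 h(17,17)=(17*31+17)%997=544 -> [854, 544]
  L2: h(854,544)=(854*31+544)%997=99 -> [99]
  root=99
After append 11 (leaves=[57, 84, 17, 11]):
  L0: [57, 84, 17, 11]
  L1: h(57,84)=(57*31+84)%997=854 h(17,11)=(17*31+11)%997=538 -> [854, 538]
  L2: h(854,538)=(854*31+538)%997=93 -> [93]
  root=93
After append 79 (leaves=[57, 84, 17, 11, 79]):
  L0: [57, 84, 17, 11, 79]
  L1: h(57,84)=(57*31+84)%997=854 h(17,11)=(17*31+11)%997=538 h(79,79)=(79*31+79)%997=534 -> [854, 538, 534]
  L2: h(854,538)=(854*31+538)%997=93 h(534,534)=(534*31+534)%997=139 -> [93, 139]
  L3: h(93,139)=(93*31+139)%997=31 -> [31]
  root=31
After append 66 (leaves=[57, 84, 17, 11, 79, 66]):
  L0: [57, 84, 17, 11, 79, 66]
  L1: h(57,84)=(57*31+84)%997=854 h(17,11)=(17*31+11)%997=538 h(79,66)=(79*31+66)%997=521 -> [854, 538, 521]
  L2: h(854,538)=(854*31+538)%997=93 h(521,521)=(521*31+521)%997=720 -> [93, 720]
  L3: h(93,720)=(93*31+720)%997=612 -> [612]
  root=612

Answer: 57 854 99 93 31 612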